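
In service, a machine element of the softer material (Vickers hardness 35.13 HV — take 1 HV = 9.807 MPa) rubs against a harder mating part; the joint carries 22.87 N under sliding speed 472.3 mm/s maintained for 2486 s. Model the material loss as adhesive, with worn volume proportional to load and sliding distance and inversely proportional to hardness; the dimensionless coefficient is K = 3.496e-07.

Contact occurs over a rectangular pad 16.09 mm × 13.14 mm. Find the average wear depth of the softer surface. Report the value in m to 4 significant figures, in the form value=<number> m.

The intermediates are shown rounded. Each operation carries full float precision. Rounded just once: four significant digits.
Sliding speed v = 472.3 mm/s = 0.4723 m/s. Sliding distance L = v·t = 0.4723 m/s × 2486 s = 1174 m.
Hardness H = 35.13 HV × 9.807 MPa/HV = 344.5 MPa = 3.445e+08 Pa.
Pad sides 16.09 mm × 13.14 mm = 0.01609 m × 0.01314 m. Contact area A = 0.01609 m × 0.01314 m = 2.114e-04 m².
Working in SI base units: W = 22.87 N, H = 3.445e+08 Pa, K = 3.496e-07.
Volume removed: V = K·W·L/H = 3.496e-07 · 22.87 · 1174 / 3.445e+08 = 2.725e-11 m³.
Mean depth h = V/A = 2.725e-11 / 2.114e-04 = 1.289e-07 m.

value=1.289e-07 m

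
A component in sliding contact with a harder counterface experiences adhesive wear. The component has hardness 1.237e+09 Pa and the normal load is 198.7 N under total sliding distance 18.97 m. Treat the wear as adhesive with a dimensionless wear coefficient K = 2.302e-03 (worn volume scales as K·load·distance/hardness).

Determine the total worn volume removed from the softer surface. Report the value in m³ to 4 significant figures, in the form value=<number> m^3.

The computation carries exact precision. The intermediates are shown rounded; one last rounding to four significant figures.
Expressed in SI base units: W = 198.7 N, H = 1.237e+09 Pa, K = 2.302e-03.
By Archard's law, V = K·W·L/H = 2.302e-03 · 198.7 · 18.97 / 1.237e+09 = 7.015e-09 m³.

value=7.015e-09 m^3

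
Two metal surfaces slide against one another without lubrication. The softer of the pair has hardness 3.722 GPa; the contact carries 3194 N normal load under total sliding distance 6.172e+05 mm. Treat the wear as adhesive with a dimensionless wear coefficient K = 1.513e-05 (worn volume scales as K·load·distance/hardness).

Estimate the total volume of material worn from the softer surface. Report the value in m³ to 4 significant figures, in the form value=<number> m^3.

Each operation maintains full precision, and intermediates are printed rounded; rounded once at the end, at four significant digits.
The distance L = 6.172e+05 mm = 617.2 m.
Hardness H = 3.722 GPa = 3.722e+09 Pa.
SI base units throughout: W = 3194 N, H = 3.722e+09 Pa, K = 1.513e-05.
By Archard's law, V = K·W·L/H = 1.513e-05 · 3194 · 617.2 / 3.722e+09 = 8.014e-09 m³.

value=8.014e-09 m^3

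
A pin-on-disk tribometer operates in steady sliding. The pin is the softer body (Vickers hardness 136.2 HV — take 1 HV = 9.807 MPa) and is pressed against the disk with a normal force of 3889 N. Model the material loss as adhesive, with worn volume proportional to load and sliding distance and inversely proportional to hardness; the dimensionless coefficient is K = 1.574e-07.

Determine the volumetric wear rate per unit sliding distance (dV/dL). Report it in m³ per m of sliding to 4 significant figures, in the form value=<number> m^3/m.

The computation maintains full precision — intermediate values are printed rounded; one last rounding: four significant digits.
Hardness H = 136.2 HV × 9.807 MPa/HV = 1336 MPa = 1.336e+09 Pa.
SI base units throughout: W = 3889 N, H = 1.336e+09 Pa, K = 1.574e-07.
Volumetric rate dV/dL = K·W/H, so: 1.574e-07 · 3889 / 1.336e+09 = 4.583e-13 m³/m.

value=4.583e-13 m^3/m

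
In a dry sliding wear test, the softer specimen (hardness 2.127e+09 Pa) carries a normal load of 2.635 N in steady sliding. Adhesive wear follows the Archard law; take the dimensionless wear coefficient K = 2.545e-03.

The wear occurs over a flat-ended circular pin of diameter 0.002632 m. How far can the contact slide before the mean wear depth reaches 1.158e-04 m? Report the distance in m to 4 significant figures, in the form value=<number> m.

All working math runs at full float precision — intermediates appear rounded — a lone final rounding to 4 significant digits.
Contact area A = π·d²/4 = π·(0.002632 m)²/4 = 5.441e-06 m².
Collected in SI base units: W = 2.635 N, H = 2.127e+09 Pa, K = 2.545e-03.
Allowed volume V_lim = h_lim·A = 1.158e-04 · 5.441e-06 = 6.300e-10 m³.
Inverting, life L = V_lim·H/(K·W) = 6.300e-10 · 2.127e+09 / (2.545e-03 · 2.635) = 199.8 m.

value=199.8 m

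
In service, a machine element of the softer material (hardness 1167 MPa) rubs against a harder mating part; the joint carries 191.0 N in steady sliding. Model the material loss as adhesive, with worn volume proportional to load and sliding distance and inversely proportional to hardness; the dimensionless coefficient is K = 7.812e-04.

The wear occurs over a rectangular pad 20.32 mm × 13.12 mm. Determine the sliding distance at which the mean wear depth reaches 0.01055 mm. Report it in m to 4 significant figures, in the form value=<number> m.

The intermediates are shown rounded — the algebra keeps exact precision — rounded once at the end, at four significant digits.
Convert: Hardness H = 1167 MPa = 1.167e+09 Pa.
Convert: Pad sides 20.32 mm × 13.12 mm = 0.02032 m × 0.01312 m. Contact area A = 0.02032 m × 0.01312 m = 2.666e-04 m².
Convert: Depth limit h_lim = 0.01055 mm = 1.055e-05 m.
In SI base units: W = 191.0 N, H = 1.167e+09 Pa, K = 7.812e-04.
Volume at the limit: V_lim = h_lim·A = 1.055e-05 · 2.666e-04 = 2.813e-09 m³.
So the life L = V_lim·H/(K·W) = 2.813e-09 · 1.167e+09 / (7.812e-04 · 191.0) = 22.00 m.

value=22.00 m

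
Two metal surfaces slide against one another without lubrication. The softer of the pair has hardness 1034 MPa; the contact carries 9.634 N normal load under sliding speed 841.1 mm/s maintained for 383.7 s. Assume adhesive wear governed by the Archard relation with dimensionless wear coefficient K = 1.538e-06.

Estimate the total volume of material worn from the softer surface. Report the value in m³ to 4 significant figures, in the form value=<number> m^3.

The computation runs at exact precision — intermediates are displayed rounded, and rounded just once: 4 significant figures.
Sliding speed v = 841.1 mm/s = 0.8411 m/s. The distance L = v·t = 0.8411 m/s × 383.7 s = 322.7 m.
Hardness H = 1034 MPa = 1.034e+09 Pa.
In SI base units: W = 9.634 N, H = 1.034e+09 Pa, K = 1.538e-06.
Archard relation: V = K·W·L/H = 1.538e-06 · 9.634 · 322.7 / 1.034e+09 = 4.625e-12 m³.

value=4.625e-12 m^3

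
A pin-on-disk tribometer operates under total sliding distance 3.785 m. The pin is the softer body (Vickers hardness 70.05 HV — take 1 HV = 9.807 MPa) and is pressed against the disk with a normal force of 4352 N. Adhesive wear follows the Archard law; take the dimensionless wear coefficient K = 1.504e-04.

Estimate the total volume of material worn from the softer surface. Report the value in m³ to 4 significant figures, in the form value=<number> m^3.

The computation runs at full float precision — shown intermediates are rounded — a lone final rounding: 4 significant figures.
Hardness H = 70.05 HV × 9.807 MPa/HV = 687.0 MPa = 6.870e+08 Pa.
As SI base values: W = 4352 N, H = 6.870e+08 Pa, K = 1.504e-04.
Apply Archard: V = K·W·L/H = 1.504e-04 · 4352 · 3.785 / 6.870e+08 = 3.606e-09 m³.

value=3.606e-09 m^3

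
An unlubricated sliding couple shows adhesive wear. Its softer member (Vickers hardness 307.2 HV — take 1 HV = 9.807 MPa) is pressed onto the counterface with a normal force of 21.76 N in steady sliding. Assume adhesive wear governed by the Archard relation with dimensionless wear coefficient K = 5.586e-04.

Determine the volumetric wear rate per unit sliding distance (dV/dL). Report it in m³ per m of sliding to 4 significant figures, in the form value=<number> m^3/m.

value=4.035e-12 m^3/m

Intermediate values are shown rounded; the algebra carries full precision. Rounded once at the end to four significant digits.
Convert: Hardness H = 307.2 HV × 9.807 MPa/HV = 3013 MPa = 3.013e+09 Pa.
As SI base values: W = 21.76 N, H = 3.013e+09 Pa, K = 5.586e-04.
The wear rate dV/dL = K·W/H, per unit distance: 5.586e-04 · 21.76 / 3.013e+09 = 4.035e-12 m³/m.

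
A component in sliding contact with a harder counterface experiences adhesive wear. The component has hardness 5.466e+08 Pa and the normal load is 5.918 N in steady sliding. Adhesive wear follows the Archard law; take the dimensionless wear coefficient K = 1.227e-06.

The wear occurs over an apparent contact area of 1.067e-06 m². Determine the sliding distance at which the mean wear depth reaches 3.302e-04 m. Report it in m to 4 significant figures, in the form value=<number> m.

value=2.652e+04 m

All working math keeps full float precision, and printed values are rounded; rounded once at the end to four significant figures.
Restated in SI base units: W = 5.918 N, H = 5.466e+08 Pa, K = 1.227e-06.
Permissible volume V_lim = h_lim·A = 3.302e-04 · 1.067e-06 = 3.523e-10 m³.
Life L = V_lim·H/(K·W) = 3.523e-10 · 5.466e+08 / (1.227e-06 · 5.918) = 2.652e+04 m.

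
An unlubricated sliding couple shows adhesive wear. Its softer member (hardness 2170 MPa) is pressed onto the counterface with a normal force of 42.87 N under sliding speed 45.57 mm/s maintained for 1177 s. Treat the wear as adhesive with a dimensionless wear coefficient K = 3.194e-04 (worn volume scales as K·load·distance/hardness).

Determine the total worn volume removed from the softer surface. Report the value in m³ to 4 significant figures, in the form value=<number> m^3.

value=3.384e-10 m^3

All working math keeps exact precision, and shown intermediates are rounded, and one last rounding, at 4 significant figures.
Convert: Sliding speed v = 45.57 mm/s = 0.04557 m/s. Path length L = v·t = 0.04557 m/s × 1177 s = 53.64 m.
Convert: Hardness H = 2170 MPa = 2.170e+09 Pa.
Expressed in SI base units: W = 42.87 N, H = 2.170e+09 Pa, K = 3.194e-04.
By Archard's law, V = K·W·L/H = 3.194e-04 · 42.87 · 53.64 / 2.170e+09 = 3.384e-10 m³.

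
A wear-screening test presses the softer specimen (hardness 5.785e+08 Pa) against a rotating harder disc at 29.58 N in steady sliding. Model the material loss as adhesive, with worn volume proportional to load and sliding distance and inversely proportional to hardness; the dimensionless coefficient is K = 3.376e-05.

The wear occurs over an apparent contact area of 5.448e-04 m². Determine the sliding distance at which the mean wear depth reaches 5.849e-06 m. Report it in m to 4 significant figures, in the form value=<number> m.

Each operation keeps full precision — intermediate values appear rounded; one last rounding to four significant figures.
In SI base units, W = 29.58 N, H = 5.785e+08 Pa, K = 3.376e-05.
Permissible volume V_lim = h_lim·A = 5.849e-06 · 5.448e-04 = 3.187e-09 m³.
Thus life L = V_lim·H/(K·W) = 3.187e-09 · 5.785e+08 / (3.376e-05 · 29.58) = 1846 m.

value=1846 m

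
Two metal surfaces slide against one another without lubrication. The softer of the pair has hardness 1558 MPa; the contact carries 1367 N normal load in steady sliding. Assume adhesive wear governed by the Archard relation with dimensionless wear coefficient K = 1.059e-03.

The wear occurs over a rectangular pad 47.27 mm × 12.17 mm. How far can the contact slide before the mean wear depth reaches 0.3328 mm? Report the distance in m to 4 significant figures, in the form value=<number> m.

All working math runs at full float precision; displayed values are rounded. Rounded just once to four significant figures.
Convert: Hardness H = 1558 MPa = 1.558e+09 Pa.
Convert: Pad sides 47.27 mm × 12.17 mm = 0.04727 m × 0.01217 m. Contact area A = 0.04727 m × 0.01217 m = 5.753e-04 m².
Convert: Depth limit h_lim = 0.3328 mm = 3.328e-04 m.
In SI base units: W = 1367 N, H = 1.558e+09 Pa, K = 1.059e-03.
Limit volume V_lim = h_lim·A = 3.328e-04 · 5.753e-04 = 1.915e-07 m³.
So the life L = V_lim·H/(K·W) = 1.915e-07 · 1.558e+09 / (1.059e-03 · 1367) = 206.0 m.

value=206.0 m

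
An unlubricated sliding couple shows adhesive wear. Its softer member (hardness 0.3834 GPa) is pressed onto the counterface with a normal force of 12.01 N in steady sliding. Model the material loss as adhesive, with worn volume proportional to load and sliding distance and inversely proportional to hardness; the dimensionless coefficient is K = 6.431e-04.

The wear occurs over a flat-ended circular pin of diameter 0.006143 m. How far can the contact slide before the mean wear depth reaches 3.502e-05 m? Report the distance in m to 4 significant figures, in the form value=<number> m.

Every step carries full float precision. The intermediates are shown rounded. Rounded just once, at 4 significant figures.
Convert: Hardness H = 0.3834 GPa = 3.834e+08 Pa.
Convert: Contact area A = π·d²/4 = π·(0.006143 m)²/4 = 2.964e-05 m².
In SI base units, W = 12.01 N, H = 3.834e+08 Pa, K = 6.431e-04.
Allowed volume V_lim = h_lim·A = 3.502e-05 · 2.964e-05 = 1.038e-09 m³.
Life L = V_lim·H/(K·W) = 1.038e-09 · 3.834e+08 / (6.431e-04 · 12.01) = 51.52 m.

value=51.52 m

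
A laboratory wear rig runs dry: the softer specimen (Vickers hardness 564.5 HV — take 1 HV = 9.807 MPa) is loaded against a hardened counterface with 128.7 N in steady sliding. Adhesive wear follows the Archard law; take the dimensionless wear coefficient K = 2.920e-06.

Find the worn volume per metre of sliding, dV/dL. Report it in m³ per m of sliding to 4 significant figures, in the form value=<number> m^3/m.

All working math runs at full float precision. Intermediate values are displayed rounded. Rounded once at the end: 4 significant figures.
Convert: Hardness H = 564.5 HV × 9.807 MPa/HV = 5536 MPa = 5.536e+09 Pa.
Expressed in SI base units: W = 128.7 N, H = 5.536e+09 Pa, K = 2.920e-06.
Wear rate dV/dL = K·W/H, so: 2.920e-06 · 128.7 / 5.536e+09 = 6.788e-14 m³/m.

value=6.788e-14 m^3/m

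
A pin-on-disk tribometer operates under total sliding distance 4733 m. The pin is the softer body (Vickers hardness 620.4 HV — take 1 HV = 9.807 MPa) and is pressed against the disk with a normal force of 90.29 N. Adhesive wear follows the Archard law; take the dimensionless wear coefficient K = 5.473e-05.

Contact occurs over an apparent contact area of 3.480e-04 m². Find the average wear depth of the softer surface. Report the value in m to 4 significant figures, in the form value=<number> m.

value=1.105e-05 m

Each operation maintains full precision — the intermediates appear rounded; one last rounding: four significant digits.
Convert: Hardness H = 620.4 HV × 9.807 MPa/HV = 6084 MPa = 6.084e+09 Pa.
In SI base units, W = 90.29 N, H = 6.084e+09 Pa, K = 5.473e-05.
Archard volume V = K·W·L/H = 5.473e-05 · 90.29 · 4733 / 6.084e+09 = 3.844e-09 m³.
Mean wear depth h = V/A = 3.844e-09 / 3.480e-04 = 1.105e-05 m.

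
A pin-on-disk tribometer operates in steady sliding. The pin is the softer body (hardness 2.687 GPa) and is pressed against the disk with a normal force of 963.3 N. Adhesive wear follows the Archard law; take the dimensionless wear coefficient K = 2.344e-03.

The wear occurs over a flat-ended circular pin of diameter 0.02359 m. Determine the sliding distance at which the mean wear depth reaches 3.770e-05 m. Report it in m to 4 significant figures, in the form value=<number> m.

value=19.61 m

Every step maintains full float precision, and the intermediates are printed rounded; a single final rounding to four significant figures.
Hardness H = 2.687 GPa = 2.687e+09 Pa.
Contact area A = π·d²/4 = π·(0.02359 m)²/4 = 4.371e-04 m².
As SI base values: W = 963.3 N, H = 2.687e+09 Pa, K = 2.344e-03.
Wearable volume V_lim = h_lim·A = 3.770e-05 · 4.371e-04 = 1.648e-08 m³.
Inverting, life L = V_lim·H/(K·W) = 1.648e-08 · 2.687e+09 / (2.344e-03 · 963.3) = 19.61 m.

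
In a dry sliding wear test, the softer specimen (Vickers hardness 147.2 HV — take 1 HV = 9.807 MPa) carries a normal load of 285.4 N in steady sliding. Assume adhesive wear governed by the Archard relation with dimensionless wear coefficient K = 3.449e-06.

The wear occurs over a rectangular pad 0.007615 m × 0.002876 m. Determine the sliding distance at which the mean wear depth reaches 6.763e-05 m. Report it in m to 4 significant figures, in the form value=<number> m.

Quoted intermediates are rounded, and all working math maintains exact precision. Rounded just once to four significant digits.
Convert: Hardness H = 147.2 HV × 9.807 MPa/HV = 1444 MPa = 1.444e+09 Pa.
Convert: Contact area A = 0.007615 m × 0.002876 m = 2.190e-05 m².
Restated in SI base units: W = 285.4 N, H = 1.444e+09 Pa, K = 3.449e-06.
Allowed volume V_lim = h_lim·A = 6.763e-05 · 2.190e-05 = 1.481e-09 m³.
Sliding life L = V_lim·H/(K·W) = 1.481e-09 · 1.444e+09 / (3.449e-06 · 285.4) = 2172 m.

value=2172 m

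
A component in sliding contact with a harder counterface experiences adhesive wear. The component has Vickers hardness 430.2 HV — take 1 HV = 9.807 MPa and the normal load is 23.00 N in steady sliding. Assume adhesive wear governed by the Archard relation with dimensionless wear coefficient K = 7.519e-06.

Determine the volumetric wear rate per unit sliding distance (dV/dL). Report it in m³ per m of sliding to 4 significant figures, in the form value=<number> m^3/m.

value=4.099e-14 m^3/m

Intermediates are displayed rounded — every step carries full precision — one final rounding, at four significant figures.
Convert: Hardness H = 430.2 HV × 9.807 MPa/HV = 4219 MPa = 4.219e+09 Pa.
As SI base values: W = 23.00 N, H = 4.219e+09 Pa, K = 7.519e-06.
Rate of wear dV/dL = K·W/H (no L dependence): 7.519e-06 · 23.00 / 4.219e+09 = 4.099e-14 m³/m.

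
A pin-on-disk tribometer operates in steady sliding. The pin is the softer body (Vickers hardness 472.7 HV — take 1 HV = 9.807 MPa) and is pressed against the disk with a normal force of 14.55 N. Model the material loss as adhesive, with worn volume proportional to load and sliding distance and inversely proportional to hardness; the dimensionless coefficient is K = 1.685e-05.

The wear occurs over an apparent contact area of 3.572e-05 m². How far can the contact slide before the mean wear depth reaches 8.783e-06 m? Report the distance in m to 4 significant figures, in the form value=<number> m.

Every step holds full float precision — the intermediates are displayed rounded. Rounded just once to 4 significant figures.
Convert: Hardness H = 472.7 HV × 9.807 MPa/HV = 4636 MPa = 4.636e+09 Pa.
In SI base units, W = 14.55 N, H = 4.636e+09 Pa, K = 1.685e-05.
Volume at the limit: V_lim = h_lim·A = 8.783e-06 · 3.572e-05 = 3.137e-10 m³.
Inverting, life L = V_lim·H/(K·W) = 3.137e-10 · 4.636e+09 / (1.685e-05 · 14.55) = 5932 m.

value=5932 m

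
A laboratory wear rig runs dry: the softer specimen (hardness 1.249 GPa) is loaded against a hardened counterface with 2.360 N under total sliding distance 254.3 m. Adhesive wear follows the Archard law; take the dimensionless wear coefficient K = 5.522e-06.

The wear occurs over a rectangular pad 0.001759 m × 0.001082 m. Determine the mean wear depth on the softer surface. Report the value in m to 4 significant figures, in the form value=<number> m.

Intermediate values are displayed rounded. The algebra maintains exact precision; rounded once at the end to 4 significant digits.
Convert: Hardness H = 1.249 GPa = 1.249e+09 Pa.
Convert: Contact area A = 0.001759 m × 0.001082 m = 1.903e-06 m².
As SI base values: W = 2.360 N, H = 1.249e+09 Pa, K = 5.522e-06.
Wear volume V = K·W·L/H = 5.522e-06 · 2.360 · 254.3 / 1.249e+09 = 2.653e-12 m³.
Mean depth h = V/A = 2.653e-12 / 1.903e-06 = 1.394e-06 m.

value=1.394e-06 m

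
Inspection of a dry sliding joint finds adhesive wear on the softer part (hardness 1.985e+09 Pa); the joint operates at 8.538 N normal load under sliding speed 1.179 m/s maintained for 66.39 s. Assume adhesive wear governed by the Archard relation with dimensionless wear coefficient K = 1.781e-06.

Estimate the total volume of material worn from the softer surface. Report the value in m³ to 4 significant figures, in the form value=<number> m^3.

Each operation keeps full precision — the intermediates are printed rounded. Rounded once at the end: 4 significant digits.
Distance L = v·t = 1.179 m/s × 66.39 s = 78.27 m.
As SI base values: W = 8.538 N, H = 1.985e+09 Pa, K = 1.781e-06.
Worn volume V = K·W·L/H = 1.781e-06 · 8.538 · 78.27 / 1.985e+09 = 5.996e-13 m³.

value=5.996e-13 m^3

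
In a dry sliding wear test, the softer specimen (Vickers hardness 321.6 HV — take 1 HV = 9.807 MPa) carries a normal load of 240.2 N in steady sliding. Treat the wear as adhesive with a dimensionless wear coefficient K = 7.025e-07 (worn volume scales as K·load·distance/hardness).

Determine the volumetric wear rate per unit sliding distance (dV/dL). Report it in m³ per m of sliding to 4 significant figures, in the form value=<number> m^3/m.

value=5.350e-14 m^3/m

Every step keeps full precision; intermediate values are printed rounded, and rounded once at the end: 4 significant figures.
Hardness H = 321.6 HV × 9.807 MPa/HV = 3154 MPa = 3.154e+09 Pa.
SI base units throughout: W = 240.2 N, H = 3.154e+09 Pa, K = 7.025e-07.
Wear rate dV/dL = K·W/H: 7.025e-07 · 240.2 / 3.154e+09 = 5.350e-14 m³/m.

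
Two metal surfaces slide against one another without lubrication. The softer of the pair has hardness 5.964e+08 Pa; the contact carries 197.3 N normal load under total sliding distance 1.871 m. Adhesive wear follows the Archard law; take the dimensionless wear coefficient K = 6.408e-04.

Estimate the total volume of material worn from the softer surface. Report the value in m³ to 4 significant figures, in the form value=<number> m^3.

The computation holds full precision; shown intermediates are rounded, and a single final rounding: 4 significant figures.
Collected in SI base units: W = 197.3 N, H = 5.964e+08 Pa, K = 6.408e-04.
The Archard volume V = K·W·L/H = 6.408e-04 · 197.3 · 1.871 / 5.964e+08 = 3.966e-10 m³.

value=3.966e-10 m^3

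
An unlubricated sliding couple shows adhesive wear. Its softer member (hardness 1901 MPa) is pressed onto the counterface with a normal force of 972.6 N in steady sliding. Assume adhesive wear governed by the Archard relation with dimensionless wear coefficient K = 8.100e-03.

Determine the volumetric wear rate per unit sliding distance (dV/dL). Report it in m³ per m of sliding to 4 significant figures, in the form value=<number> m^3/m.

The intermediates are printed rounded; all working math keeps full float precision; one last rounding to 4 significant figures.
Convert: Hardness H = 1901 MPa = 1.901e+09 Pa.
In SI base units, W = 972.6 N, H = 1.901e+09 Pa, K = 8.100e-03.
Volumetric rate dV/dL = K·W/H, per unit distance: 8.100e-03 · 972.6 / 1.901e+09 = 4.144e-09 m³/m.

value=4.144e-09 m^3/m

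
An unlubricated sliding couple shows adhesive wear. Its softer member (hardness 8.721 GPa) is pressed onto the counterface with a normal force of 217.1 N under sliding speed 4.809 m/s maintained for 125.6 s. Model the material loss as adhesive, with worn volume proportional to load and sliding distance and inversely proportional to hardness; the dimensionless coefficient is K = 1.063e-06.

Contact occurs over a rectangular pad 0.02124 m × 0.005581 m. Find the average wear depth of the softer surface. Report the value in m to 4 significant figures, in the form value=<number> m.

The intermediates appear rounded, and all arithmetic keeps exact precision, and one last rounding, at four significant figures.
Convert: The distance L = v·t = 4.809 m/s × 125.6 s = 604.0 m.
Convert: Hardness H = 8.721 GPa = 8.721e+09 Pa.
Convert: Contact area A = 0.02124 m × 0.005581 m = 1.185e-04 m².
In SI base units, W = 217.1 N, H = 8.721e+09 Pa, K = 1.063e-06.
Apply Archard: V = K·W·L/H = 1.063e-06 · 217.1 · 604.0 / 8.721e+09 = 1.598e-11 m³.
Depth of wear h = V/A = 1.598e-11 / 1.185e-04 = 1.348e-07 m.

value=1.348e-07 m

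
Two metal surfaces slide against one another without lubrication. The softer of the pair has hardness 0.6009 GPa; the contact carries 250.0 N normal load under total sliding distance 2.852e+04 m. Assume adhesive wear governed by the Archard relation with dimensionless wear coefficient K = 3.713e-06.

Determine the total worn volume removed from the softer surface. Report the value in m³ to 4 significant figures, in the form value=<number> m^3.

The algebra maintains full float precision. Shown intermediates are rounded. Rounded once at the end, at 4 significant figures.
Hardness H = 0.6009 GPa = 6.009e+08 Pa.
Restated in SI base units: W = 250.0 N, H = 6.009e+08 Pa, K = 3.713e-06.
Worn volume V = K·W·L/H = 3.713e-06 · 250.0 · 2.852e+04 / 6.009e+08 = 4.406e-08 m³.

value=4.406e-08 m^3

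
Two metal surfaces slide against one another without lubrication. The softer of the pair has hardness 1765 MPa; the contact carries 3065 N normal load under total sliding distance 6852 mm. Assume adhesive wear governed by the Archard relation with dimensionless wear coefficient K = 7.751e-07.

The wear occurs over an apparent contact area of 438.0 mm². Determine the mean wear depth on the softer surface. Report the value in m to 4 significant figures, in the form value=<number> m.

value=2.106e-08 m

Every step keeps full precision, and intermediates are printed rounded — rounded just once: 4 significant figures.
Total distance L = 6852 mm = 6.852 m.
Hardness H = 1765 MPa = 1.765e+09 Pa.
Contact area A = 438.0 mm² = 4.380e-04 m².
Collected in SI base units: W = 3065 N, H = 1.765e+09 Pa, K = 7.751e-07.
The Archard volume V = K·W·L/H = 7.751e-07 · 3065 · 6.852 / 1.765e+09 = 9.223e-12 m³.
Mean wear depth h = V/A = 9.223e-12 / 4.380e-04 = 2.106e-08 m.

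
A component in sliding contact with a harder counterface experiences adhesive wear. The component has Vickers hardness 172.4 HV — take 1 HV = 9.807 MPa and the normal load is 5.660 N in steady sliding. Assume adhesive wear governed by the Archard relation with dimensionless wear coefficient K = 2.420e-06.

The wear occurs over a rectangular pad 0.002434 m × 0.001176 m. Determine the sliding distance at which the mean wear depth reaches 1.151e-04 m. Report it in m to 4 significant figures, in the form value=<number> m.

The algebra maintains full float precision; the intermediates are shown rounded, and a single final rounding, at four significant figures.
Hardness H = 172.4 HV × 9.807 MPa/HV = 1691 MPa = 1.691e+09 Pa.
Contact area A = 0.002434 m × 0.001176 m = 2.862e-06 m².
In SI base units, W = 5.660 N, H = 1.691e+09 Pa, K = 2.420e-06.
Limit volume V_lim = h_lim·A = 1.151e-04 · 2.862e-06 = 3.295e-10 m³.
Inverting, life L = V_lim·H/(K·W) = 3.295e-10 · 1.691e+09 / (2.420e-06 · 5.660) = 4.067e+04 m.

value=4.067e+04 m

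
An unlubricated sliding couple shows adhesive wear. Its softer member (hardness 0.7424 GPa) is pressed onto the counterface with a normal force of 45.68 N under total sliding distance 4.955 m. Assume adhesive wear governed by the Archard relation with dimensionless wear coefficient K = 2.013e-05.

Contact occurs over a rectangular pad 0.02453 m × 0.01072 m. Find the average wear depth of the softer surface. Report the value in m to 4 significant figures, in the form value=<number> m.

Displayed values are rounded, and every step holds full float precision — a single final rounding, at 4 significant digits.
Hardness H = 0.7424 GPa = 7.424e+08 Pa.
Contact area A = 0.02453 m × 0.01072 m = 2.630e-04 m².
Working in SI base units: W = 45.68 N, H = 7.424e+08 Pa, K = 2.013e-05.
By Archard's law, V = K·W·L/H = 2.013e-05 · 45.68 · 4.955 / 7.424e+08 = 6.137e-12 m³.
Wear depth h = V/A = 6.137e-12 / 2.630e-04 = 2.334e-08 m.

value=2.334e-08 m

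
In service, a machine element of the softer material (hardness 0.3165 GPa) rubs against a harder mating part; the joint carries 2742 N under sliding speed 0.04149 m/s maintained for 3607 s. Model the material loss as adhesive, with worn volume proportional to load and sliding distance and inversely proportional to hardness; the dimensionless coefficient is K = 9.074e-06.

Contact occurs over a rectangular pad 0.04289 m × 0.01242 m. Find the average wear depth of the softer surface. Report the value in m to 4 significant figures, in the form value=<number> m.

value=2.209e-05 m

Intermediate values are printed rounded; the algebra holds exact precision, and rounded just once, at 4 significant figures.
Convert: Sliding distance L = v·t = 0.04149 m/s × 3607 s = 149.7 m.
Convert: Hardness H = 0.3165 GPa = 3.165e+08 Pa.
Convert: Contact area A = 0.04289 m × 0.01242 m = 5.327e-04 m².
Collected in SI base units: W = 2742 N, H = 3.165e+08 Pa, K = 9.074e-06.
Archard volume V = K·W·L/H = 9.074e-06 · 2742 · 149.7 / 3.165e+08 = 1.176e-08 m³.
Average depth h = V/A = 1.176e-08 / 5.327e-04 = 2.209e-05 m.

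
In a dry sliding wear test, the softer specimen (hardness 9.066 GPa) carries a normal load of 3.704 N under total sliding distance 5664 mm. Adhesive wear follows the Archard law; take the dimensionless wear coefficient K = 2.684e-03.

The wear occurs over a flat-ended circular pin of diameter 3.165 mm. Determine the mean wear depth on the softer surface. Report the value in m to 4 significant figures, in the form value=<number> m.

value=7.894e-07 m

All working math runs at full float precision — displayed values are rounded, and one last rounding: 4 significant digits.
Total distance L = 5664 mm = 5.664 m.
Hardness H = 9.066 GPa = 9.066e+09 Pa.
Pin diameter d = 3.165 mm = 0.003165 m. Contact area A = π·d²/4 = π·(0.003165 m)²/4 = 7.868e-06 m².
Working in SI base units: W = 3.704 N, H = 9.066e+09 Pa, K = 2.684e-03.
Volume removed: V = K·W·L/H = 2.684e-03 · 3.704 · 5.664 / 9.066e+09 = 6.211e-12 m³.
Depth h = V/A = 6.211e-12 / 7.868e-06 = 7.894e-07 m.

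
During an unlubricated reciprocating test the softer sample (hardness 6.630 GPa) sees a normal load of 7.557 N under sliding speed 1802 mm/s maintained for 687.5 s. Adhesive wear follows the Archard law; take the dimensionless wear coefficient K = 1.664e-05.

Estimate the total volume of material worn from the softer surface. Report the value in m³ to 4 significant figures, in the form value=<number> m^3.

Each operation holds full precision; the intermediates are shown rounded, and a lone final rounding, at four significant digits.
Convert: Sliding speed v = 1802 mm/s = 1.802 m/s. Distance L = v·t = 1.802 m/s × 687.5 s = 1239 m.
Convert: Hardness H = 6.630 GPa = 6.630e+09 Pa.
As SI base values: W = 7.557 N, H = 6.630e+09 Pa, K = 1.664e-05.
The Archard volume V = K·W·L/H = 1.664e-05 · 7.557 · 1239 / 6.630e+09 = 2.350e-11 m³.

value=2.350e-11 m^3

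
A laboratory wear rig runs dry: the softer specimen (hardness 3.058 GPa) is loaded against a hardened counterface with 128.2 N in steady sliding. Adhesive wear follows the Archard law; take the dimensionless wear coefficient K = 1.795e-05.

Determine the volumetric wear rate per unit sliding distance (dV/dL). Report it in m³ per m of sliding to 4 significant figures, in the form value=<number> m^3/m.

value=7.525e-13 m^3/m

The computation carries full precision. Intermediates appear rounded, and one final rounding to 4 significant digits.
Hardness H = 3.058 GPa = 3.058e+09 Pa.
Restated in SI base units: W = 128.2 N, H = 3.058e+09 Pa, K = 1.795e-05.
The wear rate dV/dL = K·W/H (independent of L): 1.795e-05 · 128.2 / 3.058e+09 = 7.525e-13 m³/m.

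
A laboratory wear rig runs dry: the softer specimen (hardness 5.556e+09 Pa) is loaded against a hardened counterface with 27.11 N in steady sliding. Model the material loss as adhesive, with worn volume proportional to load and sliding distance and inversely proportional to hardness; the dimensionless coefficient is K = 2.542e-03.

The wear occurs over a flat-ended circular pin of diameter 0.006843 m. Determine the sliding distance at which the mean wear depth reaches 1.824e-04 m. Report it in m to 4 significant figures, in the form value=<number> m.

Quoted intermediates are rounded — the algebra holds full precision, and one final rounding to four significant figures.
Contact area A = π·d²/4 = π·(0.006843 m)²/4 = 3.678e-05 m².
In SI base units: W = 27.11 N, H = 5.556e+09 Pa, K = 2.542e-03.
Wearable volume V_lim = h_lim·A = 1.824e-04 · 3.678e-05 = 6.708e-09 m³.
So the life L = V_lim·H/(K·W) = 6.708e-09 · 5.556e+09 / (2.542e-03 · 27.11) = 540.8 m.

value=540.8 m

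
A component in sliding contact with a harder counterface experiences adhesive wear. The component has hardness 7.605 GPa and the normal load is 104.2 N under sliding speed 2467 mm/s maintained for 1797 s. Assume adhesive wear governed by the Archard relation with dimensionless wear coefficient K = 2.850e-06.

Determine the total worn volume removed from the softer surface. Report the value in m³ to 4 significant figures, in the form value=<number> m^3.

value=1.731e-10 m^3

Intermediates are printed rounded; all arithmetic runs at full precision; a single final rounding, at 4 significant figures.
Convert: Sliding speed v = 2467 mm/s = 2.467 m/s. Sliding distance L = v·t = 2.467 m/s × 1797 s = 4433 m.
Convert: Hardness H = 7.605 GPa = 7.605e+09 Pa.
Expressed in SI base units: W = 104.2 N, H = 7.605e+09 Pa, K = 2.850e-06.
Volume removed: V = K·W·L/H = 2.850e-06 · 104.2 · 4433 / 7.605e+09 = 1.731e-10 m³.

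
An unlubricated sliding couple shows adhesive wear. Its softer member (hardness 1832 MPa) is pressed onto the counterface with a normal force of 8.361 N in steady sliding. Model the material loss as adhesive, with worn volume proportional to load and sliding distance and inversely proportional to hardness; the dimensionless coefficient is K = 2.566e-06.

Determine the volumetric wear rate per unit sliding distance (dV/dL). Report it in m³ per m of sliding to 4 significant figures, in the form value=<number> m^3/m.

value=1.171e-14 m^3/m

Each operation runs at full float precision; printed values are rounded; one final rounding, at 4 significant figures.
Convert: Hardness H = 1832 MPa = 1.832e+09 Pa.
Restated in SI base units: W = 8.361 N, H = 1.832e+09 Pa, K = 2.566e-06.
Rate of wear dV/dL = K·W/H (no L dependence): 2.566e-06 · 8.361 / 1.832e+09 = 1.171e-14 m³/m.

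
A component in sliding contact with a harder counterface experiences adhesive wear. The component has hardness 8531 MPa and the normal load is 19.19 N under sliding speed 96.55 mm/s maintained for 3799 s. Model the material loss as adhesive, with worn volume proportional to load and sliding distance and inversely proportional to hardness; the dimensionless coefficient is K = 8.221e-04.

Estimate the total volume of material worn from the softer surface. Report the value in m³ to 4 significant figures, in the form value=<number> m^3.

Every step runs at exact precision; the intermediates are displayed rounded, and one last rounding, at 4 significant digits.
Sliding speed v = 96.55 mm/s = 0.09655 m/s. Path length L = v·t = 0.09655 m/s × 3799 s = 366.8 m.
Hardness H = 8531 MPa = 8.531e+09 Pa.
Expressed in SI base units: W = 19.19 N, H = 8.531e+09 Pa, K = 8.221e-04.
Archard relation: V = K·W·L/H = 8.221e-04 · 19.19 · 366.8 / 8.531e+09 = 6.783e-10 m³.

value=6.783e-10 m^3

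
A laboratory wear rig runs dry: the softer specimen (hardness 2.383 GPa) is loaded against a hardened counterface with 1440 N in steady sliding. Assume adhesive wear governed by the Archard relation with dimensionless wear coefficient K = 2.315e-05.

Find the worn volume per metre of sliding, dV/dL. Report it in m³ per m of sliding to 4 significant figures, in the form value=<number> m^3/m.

value=1.399e-11 m^3/m

Each operation carries exact precision, and quoted intermediates are rounded; one final rounding: 4 significant digits.
Hardness H = 2.383 GPa = 2.383e+09 Pa.
Collected in SI base units: W = 1440 N, H = 2.383e+09 Pa, K = 2.315e-05.
The wear rate dV/dL = K·W/H (no L dependence): 2.315e-05 · 1440 / 2.383e+09 = 1.399e-11 m³/m.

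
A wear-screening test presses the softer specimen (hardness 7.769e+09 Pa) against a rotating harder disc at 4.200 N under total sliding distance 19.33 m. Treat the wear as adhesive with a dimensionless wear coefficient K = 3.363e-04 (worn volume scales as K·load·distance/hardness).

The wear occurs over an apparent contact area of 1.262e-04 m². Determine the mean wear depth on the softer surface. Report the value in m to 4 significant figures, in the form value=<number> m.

Intermediates appear rounded — all working math runs at full precision — rounded once at the end, at four significant digits.
Expressed in SI base units: W = 4.200 N, H = 7.769e+09 Pa, K = 3.363e-04.
Worn volume V = K·W·L/H = 3.363e-04 · 4.200 · 19.33 / 7.769e+09 = 3.514e-12 m³.
Mean wear depth h = V/A = 3.514e-12 / 1.262e-04 = 2.785e-08 m.

value=2.785e-08 m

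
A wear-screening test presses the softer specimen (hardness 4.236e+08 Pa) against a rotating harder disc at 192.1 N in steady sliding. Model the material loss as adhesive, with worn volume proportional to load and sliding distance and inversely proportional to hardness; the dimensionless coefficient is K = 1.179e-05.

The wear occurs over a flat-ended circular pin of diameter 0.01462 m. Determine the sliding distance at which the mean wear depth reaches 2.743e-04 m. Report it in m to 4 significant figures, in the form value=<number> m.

The computation runs at exact precision, and the intermediates are displayed rounded — a lone final rounding: four significant digits.
Contact area A = π·d²/4 = π·(0.01462 m)²/4 = 1.679e-04 m².
In SI base units: W = 192.1 N, H = 4.236e+08 Pa, K = 1.179e-05.
Wearable volume V_lim = h_lim·A = 2.743e-04 · 1.679e-04 = 4.605e-08 m³.
So the life L = V_lim·H/(K·W) = 4.605e-08 · 4.236e+08 / (1.179e-05 · 192.1) = 8612 m.

value=8612 m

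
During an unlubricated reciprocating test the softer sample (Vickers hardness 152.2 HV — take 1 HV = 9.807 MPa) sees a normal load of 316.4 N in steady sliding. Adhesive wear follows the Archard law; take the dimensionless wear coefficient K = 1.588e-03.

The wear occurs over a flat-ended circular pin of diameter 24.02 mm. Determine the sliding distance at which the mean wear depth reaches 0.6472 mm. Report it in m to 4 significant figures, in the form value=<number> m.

value=871.2 m

The intermediates are printed rounded — each operation runs at exact precision, and one last rounding to 4 significant digits.
Hardness H = 152.2 HV × 9.807 MPa/HV = 1493 MPa = 1.493e+09 Pa.
Pin diameter d = 24.02 mm = 0.02402 m. Contact area A = π·d²/4 = π·(0.02402 m)²/4 = 4.531e-04 m².
Depth limit h_lim = 0.6472 mm = 6.472e-04 m.
In SI base units, W = 316.4 N, H = 1.493e+09 Pa, K = 1.588e-03.
Permissible volume V_lim = h_lim·A = 6.472e-04 · 4.531e-04 = 2.933e-07 m³.
Thus life L = V_lim·H/(K·W) = 2.933e-07 · 1.493e+09 / (1.588e-03 · 316.4) = 871.2 m.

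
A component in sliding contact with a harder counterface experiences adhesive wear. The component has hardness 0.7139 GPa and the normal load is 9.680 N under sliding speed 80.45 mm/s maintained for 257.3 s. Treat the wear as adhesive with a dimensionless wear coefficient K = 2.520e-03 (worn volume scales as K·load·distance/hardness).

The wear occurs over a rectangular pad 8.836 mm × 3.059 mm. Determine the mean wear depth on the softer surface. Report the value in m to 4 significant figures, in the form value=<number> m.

value=2.617e-05 m

All working math keeps exact precision — intermediates are printed rounded. Rounded just once: 4 significant digits.
Sliding speed v = 80.45 mm/s = 0.08045 m/s. Distance covered L = v·t = 0.08045 m/s × 257.3 s = 20.70 m.
Hardness H = 0.7139 GPa = 7.139e+08 Pa.
Pad sides 8.836 mm × 3.059 mm = 0.008836 m × 0.003059 m. Contact area A = 0.008836 m × 0.003059 m = 2.703e-05 m².
As SI base values: W = 9.680 N, H = 7.139e+08 Pa, K = 2.520e-03.
Volume removed: V = K·W·L/H = 2.520e-03 · 9.680 · 20.70 / 7.139e+08 = 7.073e-10 m³.
Depth h = V/A = 7.073e-10 / 2.703e-05 = 2.617e-05 m.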